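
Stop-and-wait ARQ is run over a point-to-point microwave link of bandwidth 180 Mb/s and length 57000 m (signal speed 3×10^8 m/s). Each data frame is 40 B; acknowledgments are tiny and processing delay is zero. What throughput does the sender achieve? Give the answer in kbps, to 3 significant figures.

t_tx = L/R = 320/180000000 = 1.77778e-06 s.
t_prop = 57000/300000000 = 0.00019 s; RTT = 0.00038 s.
Cycle = t_tx + RTT = 0.000381778 s.
Throughput = L / cycle = 320 / 0.000381778 = 838 kbps.

838 kbps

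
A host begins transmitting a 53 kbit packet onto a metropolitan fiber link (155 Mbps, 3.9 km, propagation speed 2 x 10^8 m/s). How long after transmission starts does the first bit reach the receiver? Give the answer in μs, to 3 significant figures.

19.5 μs

First bit experiences only propagation delay: d/s = 3900/200000000 = 19.5 μs.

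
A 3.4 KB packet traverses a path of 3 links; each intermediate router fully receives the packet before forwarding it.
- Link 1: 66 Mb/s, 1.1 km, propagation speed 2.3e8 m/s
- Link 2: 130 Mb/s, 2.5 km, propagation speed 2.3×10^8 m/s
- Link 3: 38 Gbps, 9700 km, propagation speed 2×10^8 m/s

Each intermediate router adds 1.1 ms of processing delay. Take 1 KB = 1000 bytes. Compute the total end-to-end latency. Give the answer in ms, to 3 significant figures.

L = 27200 bits.
Transmission delays (L/R per hop): 0.412121, 0.209231, 0.000715789 ms; sum = 0.622068 ms.
Propagation delays (d/s per hop): 0.00478261, 0.0108696, 48.5 ms; sum = 48.5157 ms.
Processing at 2 router(s): 2 × 1.1 ms = 2.2 ms.
End-to-end = 51.3 ms.

51.3 ms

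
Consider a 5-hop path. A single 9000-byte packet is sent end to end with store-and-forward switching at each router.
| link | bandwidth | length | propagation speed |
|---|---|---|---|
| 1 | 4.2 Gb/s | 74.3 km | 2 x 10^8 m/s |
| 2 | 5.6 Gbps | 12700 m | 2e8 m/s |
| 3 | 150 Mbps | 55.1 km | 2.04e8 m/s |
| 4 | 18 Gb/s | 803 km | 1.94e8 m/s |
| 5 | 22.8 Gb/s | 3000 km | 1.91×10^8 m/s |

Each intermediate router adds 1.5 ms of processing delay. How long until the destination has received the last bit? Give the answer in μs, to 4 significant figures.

L = 9000 × 8 = 72000 bits.
Transmission delays (L/R per hop): 17.1429, 12.8571, 480, 4, 3.15789 μs; sum = 517.158 μs.
Propagation delays (d/s per hop): 371.5, 63.5, 270.098, 4139.18, 15706.8 μs; sum = 20551.1 μs.
Processing at 4 router(s): 4 × 1.5 ms = 6000 μs.
End-to-end = 27070 μs.

27070 μs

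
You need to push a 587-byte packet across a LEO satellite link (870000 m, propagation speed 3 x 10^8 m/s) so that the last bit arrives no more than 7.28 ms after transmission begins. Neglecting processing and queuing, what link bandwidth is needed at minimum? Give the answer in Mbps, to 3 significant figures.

L = 4696 bits.
Propagation delay = 870000 / 300000000 = 2.9 ms.
Transmission budget = 7.28 − 2.9 = 4.38 ms.
R ≥ L / t_tx = 4696 bits / 0.00438 s = 1.07 Mbps.

1.07 Mbps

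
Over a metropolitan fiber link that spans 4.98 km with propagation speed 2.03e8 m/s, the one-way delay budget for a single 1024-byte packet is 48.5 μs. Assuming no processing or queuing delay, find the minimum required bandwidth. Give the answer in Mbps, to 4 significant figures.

L = 8192 bits.
Propagation delay = 4980 / 2.03e+08 = 24.532 μs.
Transmission budget = 48.5 − 24.532 = 23.968 μs.
R ≥ L / t_tx = 8192 bits / 2.3968e-05 s = 341.8 Mbps.

341.8 Mbps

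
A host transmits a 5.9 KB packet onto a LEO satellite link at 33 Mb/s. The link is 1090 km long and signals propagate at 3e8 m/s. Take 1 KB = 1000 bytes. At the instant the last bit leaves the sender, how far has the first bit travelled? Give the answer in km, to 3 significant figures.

t_tx = L/R = 47200/33000000 = 0.0014303 s.
Distance = s × t_tx = 300000000 × 0.0014303 = 429 km.

429 km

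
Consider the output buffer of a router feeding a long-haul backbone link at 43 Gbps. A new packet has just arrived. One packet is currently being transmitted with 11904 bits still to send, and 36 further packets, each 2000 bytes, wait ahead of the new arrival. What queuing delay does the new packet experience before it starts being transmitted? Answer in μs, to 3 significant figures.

Each queued packet: L/R = 16000/43000000000 = 0.372093 μs.
36 queued → 13.3953 μs.
Plus remaining 11904 bits of current packet: 0.276837 μs.
Queuing delay = 13.7 μs.

13.7 μs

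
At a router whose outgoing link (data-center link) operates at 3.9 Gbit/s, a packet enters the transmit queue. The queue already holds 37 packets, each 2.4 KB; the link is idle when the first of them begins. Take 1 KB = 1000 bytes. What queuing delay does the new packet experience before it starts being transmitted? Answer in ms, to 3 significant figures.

0.182 ms

Each queued packet: L/R = 19200/3900000000 = 0.00492308 ms.
37 queued → 0.182154 ms.
Queuing delay = 0.182 ms.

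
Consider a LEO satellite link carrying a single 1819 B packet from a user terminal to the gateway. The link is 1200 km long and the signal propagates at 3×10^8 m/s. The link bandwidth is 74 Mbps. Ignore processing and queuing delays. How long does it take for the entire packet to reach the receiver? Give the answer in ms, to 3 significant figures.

L = 1819 × 8 = 14552 bits.
Transmission delay = L/R = 14552 / 74000000 = 0.196649 ms.
Propagation delay = d/s = 1200000 m / 300000000 m/s = 4 ms.
Total = 4.20 ms.

4.20 ms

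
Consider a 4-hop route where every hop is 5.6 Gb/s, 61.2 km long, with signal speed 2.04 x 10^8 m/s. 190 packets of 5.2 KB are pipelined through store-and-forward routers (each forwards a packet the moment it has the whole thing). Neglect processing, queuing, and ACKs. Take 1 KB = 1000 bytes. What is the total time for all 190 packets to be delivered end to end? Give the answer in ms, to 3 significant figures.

2.63 ms

Per-hop transmission t_tx = L/R = 41600/5600000000 = 0.00742857 ms.
Per-hop propagation t_prop = 61200/204000000 = 0.3 ms.
Pipeline fill: first packet needs 4·t_tx to clear all hops; remaining 189 packets each add one t_tx.
Total = (4+190-1)·t_tx + 4·t_prop = 193·0.00742857 + 4·0.3 = 2.63 ms.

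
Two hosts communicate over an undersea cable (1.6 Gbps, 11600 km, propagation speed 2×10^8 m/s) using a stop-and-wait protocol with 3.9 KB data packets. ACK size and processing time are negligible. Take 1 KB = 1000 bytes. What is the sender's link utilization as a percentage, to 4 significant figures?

t_tx = L/R = 31200/1600000000 = 1.95e-05 s.
t_prop = 11600000/200000000 = 0.058 s; RTT = 0.116 s.
Cycle = t_tx + RTT = 0.11602 s.
Utilization = t_tx / cycle = 1.95e-05/0.11602 = 0.01681 %.

0.01681 %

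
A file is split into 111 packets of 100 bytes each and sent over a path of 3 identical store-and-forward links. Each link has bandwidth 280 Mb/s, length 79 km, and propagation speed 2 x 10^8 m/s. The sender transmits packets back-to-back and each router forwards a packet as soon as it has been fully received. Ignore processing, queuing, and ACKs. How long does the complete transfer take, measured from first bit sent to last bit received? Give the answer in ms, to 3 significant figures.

Per-hop transmission t_tx = L/R = 800/280000000 = 0.00285714 ms.
Per-hop propagation t_prop = 79000/200000000 = 0.395 ms.
Pipeline fill: first packet needs 3·t_tx to clear all hops; remaining 110 packets each add one t_tx.
Total = (3+111-1)·t_tx + 3·t_prop = 113·0.00285714 + 3·0.395 = 1.51 ms.

1.51 ms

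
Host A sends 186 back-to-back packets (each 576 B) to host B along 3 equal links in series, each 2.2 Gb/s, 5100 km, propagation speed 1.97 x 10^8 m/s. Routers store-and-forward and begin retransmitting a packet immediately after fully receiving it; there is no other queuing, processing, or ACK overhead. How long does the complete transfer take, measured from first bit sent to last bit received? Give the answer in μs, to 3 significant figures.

Per-hop transmission t_tx = L/R = 4608/2200000000 = 2.09455 μs.
Per-hop propagation t_prop = 5100000/197000000 = 25888.3 μs.
Pipeline fill: first packet needs 3·t_tx to clear all hops; remaining 185 packets each add one t_tx.
Total = (3+186-1)·t_tx + 3·t_prop = 188·2.09455 + 3·25888.3 = 78100 μs.

78100 μs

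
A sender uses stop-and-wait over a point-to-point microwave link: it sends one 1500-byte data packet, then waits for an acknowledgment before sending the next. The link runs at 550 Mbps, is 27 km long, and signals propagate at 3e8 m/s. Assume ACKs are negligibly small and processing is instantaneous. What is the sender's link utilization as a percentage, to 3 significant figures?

10.8 %

t_tx = L/R = 12000/550000000 = 2.18182e-05 s.
t_prop = 27000/300000000 = 9e-05 s; RTT = 0.00018 s.
Cycle = t_tx + RTT = 0.000201818 s.
Utilization = t_tx / cycle = 2.18182e-05/0.000201818 = 10.8 %.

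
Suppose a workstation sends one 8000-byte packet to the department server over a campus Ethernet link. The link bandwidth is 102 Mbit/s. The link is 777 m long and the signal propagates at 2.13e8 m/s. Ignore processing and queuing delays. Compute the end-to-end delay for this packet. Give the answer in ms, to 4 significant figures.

0.6311 ms

L = 8000 × 8 = 64000 bits.
Transmission delay = L/R = 64000 / 102000000 = 0.627451 ms.
Propagation delay = d/s = 777 m / 213000000 m/s = 0.00364789 ms.
Total = 0.6311 ms.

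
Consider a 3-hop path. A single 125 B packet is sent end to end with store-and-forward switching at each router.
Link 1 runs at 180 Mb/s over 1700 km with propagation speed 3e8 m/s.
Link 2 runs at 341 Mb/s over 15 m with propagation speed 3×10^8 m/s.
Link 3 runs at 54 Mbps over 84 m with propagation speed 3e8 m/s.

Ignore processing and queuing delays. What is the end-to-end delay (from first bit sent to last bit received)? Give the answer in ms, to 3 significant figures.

L = 125 × 8 = 1000 bits.
Transmission delays (L/R per hop): 0.00555556, 0.00293255, 0.0185185 ms; sum = 0.0270066 ms.
Propagation delays (d/s per hop): 5.66667, 5e-05, 0.00028 ms; sum = 5.667 ms.
End-to-end = 5.69 ms.

5.69 ms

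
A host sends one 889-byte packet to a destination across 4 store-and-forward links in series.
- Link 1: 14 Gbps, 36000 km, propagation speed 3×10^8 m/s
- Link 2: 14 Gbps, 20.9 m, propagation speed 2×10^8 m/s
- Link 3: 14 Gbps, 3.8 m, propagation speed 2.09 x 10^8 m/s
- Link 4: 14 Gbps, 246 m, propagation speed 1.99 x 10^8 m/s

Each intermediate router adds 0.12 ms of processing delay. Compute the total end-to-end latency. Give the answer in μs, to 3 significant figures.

L = 889 × 8 = 7112 bits.
Transmission delay per hop = L/R = 7112/14000000000 = 0.508 μs; 4 hops → 2.032 μs.
Propagation delays (d/s per hop): 120000, 0.1045, 0.0181818, 1.23618 μs; sum = 120001 μs.
Processing at 3 router(s): 3 × 0.12 ms = 360 μs.
End-to-end = 120000 μs.

120000 μs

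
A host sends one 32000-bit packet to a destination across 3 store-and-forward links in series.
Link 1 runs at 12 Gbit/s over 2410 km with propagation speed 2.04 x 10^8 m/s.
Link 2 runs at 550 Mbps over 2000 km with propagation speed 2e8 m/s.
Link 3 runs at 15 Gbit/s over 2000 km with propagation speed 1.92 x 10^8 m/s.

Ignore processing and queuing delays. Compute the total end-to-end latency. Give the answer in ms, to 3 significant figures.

32.3 ms

Transmission delays (L/R per hop): 0.00266667, 0.0581818, 0.00213333 ms; sum = 0.0629818 ms.
Propagation delays (d/s per hop): 11.8137, 10, 10.4167 ms; sum = 32.2304 ms.
End-to-end = 32.3 ms.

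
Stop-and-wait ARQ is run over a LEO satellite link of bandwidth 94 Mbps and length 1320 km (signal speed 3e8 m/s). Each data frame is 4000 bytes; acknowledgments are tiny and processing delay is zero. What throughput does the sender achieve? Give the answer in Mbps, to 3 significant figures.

t_tx = L/R = 32000/94000000 = 0.000340426 s.
t_prop = 1320000/300000000 = 0.0044 s; RTT = 0.0088 s.
Cycle = t_tx + RTT = 0.00914043 s.
Throughput = L / cycle = 32000 / 0.00914043 = 3.50 Mbps.

3.50 Mbps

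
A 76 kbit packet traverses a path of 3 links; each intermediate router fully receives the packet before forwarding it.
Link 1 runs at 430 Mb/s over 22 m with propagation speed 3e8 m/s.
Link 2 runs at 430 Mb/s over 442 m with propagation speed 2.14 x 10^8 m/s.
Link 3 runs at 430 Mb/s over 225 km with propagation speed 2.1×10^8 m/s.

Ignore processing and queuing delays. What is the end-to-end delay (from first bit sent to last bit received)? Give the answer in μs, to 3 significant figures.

L = 76000 bits.
Transmission delay per hop = L/R = 76000/430000000 = 176.744 μs; 3 hops → 530.233 μs.
Propagation delays (d/s per hop): 0.0733333, 2.06542, 1071.43 μs; sum = 1073.57 μs.
End-to-end = 1600 μs.

1600 μs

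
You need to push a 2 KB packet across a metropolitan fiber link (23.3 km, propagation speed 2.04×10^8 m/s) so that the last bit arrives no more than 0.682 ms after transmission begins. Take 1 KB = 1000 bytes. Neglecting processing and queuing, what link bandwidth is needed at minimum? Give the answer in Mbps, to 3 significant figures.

28.2 Mbps

L = 16000 bits.
Propagation delay = 23300 / 204000000 = 0.114216 ms.
Transmission budget = 0.682 − 0.114216 = 0.567784 ms.
R ≥ L / t_tx = 16000 bits / 0.000567784 s = 28.2 Mbps.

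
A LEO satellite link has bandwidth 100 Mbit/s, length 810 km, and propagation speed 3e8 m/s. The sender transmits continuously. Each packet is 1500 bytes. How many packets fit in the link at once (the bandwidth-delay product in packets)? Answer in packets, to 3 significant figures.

Propagation delay = 810000 / 300000000 = 0.0027 s.
BDP = R × t_prop = 100000000 × 0.0027 = 270000 bits.
In packets of 12000 bits: 22.5 packets.

22.5 packets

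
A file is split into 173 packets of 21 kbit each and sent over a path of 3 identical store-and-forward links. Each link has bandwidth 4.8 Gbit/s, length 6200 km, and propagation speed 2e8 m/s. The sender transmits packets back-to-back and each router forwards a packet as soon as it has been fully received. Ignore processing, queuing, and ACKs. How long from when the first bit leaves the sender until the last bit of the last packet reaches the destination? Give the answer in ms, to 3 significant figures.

93.8 ms

Per-hop transmission t_tx = L/R = 21000/4800000000 = 0.004375 ms.
Per-hop propagation t_prop = 6200000/200000000 = 31 ms.
Pipeline fill: first packet needs 3·t_tx to clear all hops; remaining 172 packets each add one t_tx.
Total = (3+173-1)·t_tx + 3·t_prop = 175·0.004375 + 3·31 = 93.8 ms.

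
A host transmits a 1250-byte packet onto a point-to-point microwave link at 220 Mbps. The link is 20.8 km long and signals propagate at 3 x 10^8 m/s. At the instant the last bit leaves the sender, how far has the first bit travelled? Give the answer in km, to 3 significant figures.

t_tx = L/R = 10000/220000000 = 4.54545e-05 s.
Distance = s × t_tx = 300000000 × 4.54545e-05 = 13.6 km.

13.6 km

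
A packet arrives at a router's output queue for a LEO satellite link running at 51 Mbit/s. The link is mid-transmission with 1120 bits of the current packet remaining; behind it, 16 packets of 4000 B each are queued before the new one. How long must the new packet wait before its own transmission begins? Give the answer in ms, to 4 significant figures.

Each queued packet: L/R = 32000/51000000 = 0.627451 ms.
16 queued → 10.0392 ms.
Plus remaining 1120 bits of current packet: 0.0219608 ms.
Queuing delay = 10.06 ms.

10.06 ms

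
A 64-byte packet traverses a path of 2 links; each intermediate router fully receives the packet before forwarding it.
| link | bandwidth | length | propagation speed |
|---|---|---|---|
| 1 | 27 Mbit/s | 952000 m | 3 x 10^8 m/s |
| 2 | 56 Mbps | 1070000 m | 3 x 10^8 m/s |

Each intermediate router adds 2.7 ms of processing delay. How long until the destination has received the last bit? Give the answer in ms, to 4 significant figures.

L = 64 × 8 = 512 bits.
Transmission delays (L/R per hop): 0.018963, 0.00914286 ms; sum = 0.0281058 ms.
Propagation delays (d/s per hop): 3.17333, 3.56667 ms; sum = 6.74 ms.
Processing at 1 router(s): 1 × 2.7 ms = 2.7 ms.
End-to-end = 9.468 ms.

9.468 ms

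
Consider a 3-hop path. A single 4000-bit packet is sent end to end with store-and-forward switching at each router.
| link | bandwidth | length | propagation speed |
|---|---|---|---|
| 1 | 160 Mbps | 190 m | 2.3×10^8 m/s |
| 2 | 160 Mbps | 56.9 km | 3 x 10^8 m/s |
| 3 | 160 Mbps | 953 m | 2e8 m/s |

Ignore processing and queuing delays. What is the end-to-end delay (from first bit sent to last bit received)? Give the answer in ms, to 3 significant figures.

Transmission delay per hop = L/R = 4000/160000000 = 0.025 ms; 3 hops → 0.075 ms.
Propagation delays (d/s per hop): 0.000826087, 0.189667, 0.004765 ms; sum = 0.195258 ms.
End-to-end = 0.270 ms.

0.270 ms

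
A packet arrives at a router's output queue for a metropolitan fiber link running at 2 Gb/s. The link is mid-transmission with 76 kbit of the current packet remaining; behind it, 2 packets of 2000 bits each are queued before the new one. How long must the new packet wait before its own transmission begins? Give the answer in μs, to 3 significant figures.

40.0 μs

Each queued packet: L/R = 2000/2000000000 = 1 μs.
2 queued → 2 μs.
Plus remaining 76000 bits of current packet: 38 μs.
Queuing delay = 40.0 μs.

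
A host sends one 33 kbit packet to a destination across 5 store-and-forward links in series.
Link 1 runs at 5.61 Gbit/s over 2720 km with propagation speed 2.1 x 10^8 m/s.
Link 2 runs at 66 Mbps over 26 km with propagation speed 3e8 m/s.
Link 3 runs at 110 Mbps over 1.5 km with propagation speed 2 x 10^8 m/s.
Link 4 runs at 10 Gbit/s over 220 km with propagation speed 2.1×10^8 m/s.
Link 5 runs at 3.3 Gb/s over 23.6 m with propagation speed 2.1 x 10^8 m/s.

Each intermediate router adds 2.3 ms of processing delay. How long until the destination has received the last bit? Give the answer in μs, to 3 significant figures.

L = 33000 bits.
Transmission delays (L/R per hop): 5.88235, 500, 300, 3.3, 10 μs; sum = 819.182 μs.
Propagation delays (d/s per hop): 12952.4, 86.6667, 7.5, 1047.62, 0.112381 μs; sum = 14094.3 μs.
Processing at 4 router(s): 4 × 2.3 ms = 9200 μs.
End-to-end = 24100 μs.

24100 μs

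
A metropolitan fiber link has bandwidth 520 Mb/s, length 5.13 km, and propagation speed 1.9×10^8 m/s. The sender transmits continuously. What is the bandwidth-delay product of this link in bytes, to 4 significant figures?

Propagation delay = 5130 / 190000000 = 2.7e-05 s.
BDP = R × t_prop = 520000000 × 2.7e-05 = 14040 bits.
In bytes: 14040/8 = 1755 bytes.

1755 bytes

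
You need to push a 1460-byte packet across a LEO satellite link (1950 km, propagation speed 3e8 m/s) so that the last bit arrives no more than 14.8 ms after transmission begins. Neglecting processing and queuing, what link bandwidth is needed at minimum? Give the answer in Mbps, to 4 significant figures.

1.407 Mbps

L = 11680 bits.
Propagation delay = 1950000 / 300000000 = 6.5 ms.
Transmission budget = 14.8 − 6.5 = 8.3 ms.
R ≥ L / t_tx = 11680 bits / 0.0083 s = 1.407 Mbps.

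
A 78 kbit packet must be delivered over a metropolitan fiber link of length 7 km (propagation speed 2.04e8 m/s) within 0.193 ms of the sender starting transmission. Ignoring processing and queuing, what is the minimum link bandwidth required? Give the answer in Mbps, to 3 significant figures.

Propagation delay = 7000 / 204000000 = 0.0343137 ms.
Transmission budget = 0.193 − 0.0343137 = 0.158686 ms.
R ≥ L / t_tx = 78000 bits / 0.000158686 s = 492 Mbps.

492 Mbps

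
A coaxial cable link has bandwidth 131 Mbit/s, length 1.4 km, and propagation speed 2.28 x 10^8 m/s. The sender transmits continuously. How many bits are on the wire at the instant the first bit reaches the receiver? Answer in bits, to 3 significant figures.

804 bits

Propagation delay = 1400 / 2.28e+08 = 6.14035e-06 s.
BDP = R × t_prop = 131000000 × 6.14035e-06 = 804.386 bits.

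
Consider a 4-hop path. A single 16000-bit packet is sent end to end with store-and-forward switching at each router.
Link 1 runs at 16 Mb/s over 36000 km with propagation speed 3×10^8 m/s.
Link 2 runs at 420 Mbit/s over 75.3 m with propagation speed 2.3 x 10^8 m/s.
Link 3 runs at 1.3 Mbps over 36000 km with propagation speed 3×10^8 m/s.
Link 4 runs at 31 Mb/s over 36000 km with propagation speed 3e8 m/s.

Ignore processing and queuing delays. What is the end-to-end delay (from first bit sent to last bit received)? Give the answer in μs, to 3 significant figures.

Transmission delays (L/R per hop): 1000, 38.0952, 12307.7, 516.129 μs; sum = 13861.9 μs.
Propagation delays (d/s per hop): 120000, 0.327391, 120000, 120000 μs; sum = 360000 μs.
End-to-end = 374000 μs.

374000 μs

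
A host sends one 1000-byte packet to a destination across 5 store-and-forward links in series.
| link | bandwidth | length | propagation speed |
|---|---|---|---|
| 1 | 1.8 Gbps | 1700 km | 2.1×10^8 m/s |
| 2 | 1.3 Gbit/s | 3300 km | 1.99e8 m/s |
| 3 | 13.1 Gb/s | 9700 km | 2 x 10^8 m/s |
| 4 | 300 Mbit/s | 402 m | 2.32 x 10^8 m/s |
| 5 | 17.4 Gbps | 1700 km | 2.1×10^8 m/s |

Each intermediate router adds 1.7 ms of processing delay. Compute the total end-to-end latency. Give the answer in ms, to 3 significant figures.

L = 1000 × 8 = 8000 bits.
Transmission delays (L/R per hop): 0.00444444, 0.00615385, 0.000610687, 0.0266667, 0.00045977 ms; sum = 0.0383354 ms.
Propagation delays (d/s per hop): 8.09524, 16.5829, 48.5, 0.00173276, 8.09524 ms; sum = 81.2751 ms.
Processing at 4 router(s): 4 × 1.7 ms = 6.8 ms.
End-to-end = 88.1 ms.

88.1 ms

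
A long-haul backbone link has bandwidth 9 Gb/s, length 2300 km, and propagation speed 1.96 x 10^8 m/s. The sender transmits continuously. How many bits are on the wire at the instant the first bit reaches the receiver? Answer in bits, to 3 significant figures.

106000000 bits

Propagation delay = 2300000 / 196000000 = 0.0117347 s.
BDP = R × t_prop = 9000000000 × 0.0117347 = 105612000 bits.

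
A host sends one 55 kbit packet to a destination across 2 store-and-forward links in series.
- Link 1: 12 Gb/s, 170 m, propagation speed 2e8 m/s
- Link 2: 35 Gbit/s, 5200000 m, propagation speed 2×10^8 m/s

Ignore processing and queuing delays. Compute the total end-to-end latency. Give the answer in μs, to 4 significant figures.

L = 55000 bits.
Transmission delays (L/R per hop): 4.58333, 1.57143 μs; sum = 6.15476 μs.
Propagation delays (d/s per hop): 0.85, 26000 μs; sum = 26000.9 μs.
End-to-end = 26010 μs.

26010 μs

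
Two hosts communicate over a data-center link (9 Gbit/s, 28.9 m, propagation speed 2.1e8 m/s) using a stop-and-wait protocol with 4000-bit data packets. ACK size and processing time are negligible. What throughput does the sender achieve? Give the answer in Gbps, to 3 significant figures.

5.56 Gbps

t_tx = L/R = 4000/9000000000 = 4.44444e-07 s.
t_prop = 28.9/210000000 = 1.37619e-07 s; RTT = 2.75238e-07 s.
Cycle = t_tx + RTT = 7.19683e-07 s.
Throughput = L / cycle = 4000 / 7.19683e-07 = 5.56 Gbps.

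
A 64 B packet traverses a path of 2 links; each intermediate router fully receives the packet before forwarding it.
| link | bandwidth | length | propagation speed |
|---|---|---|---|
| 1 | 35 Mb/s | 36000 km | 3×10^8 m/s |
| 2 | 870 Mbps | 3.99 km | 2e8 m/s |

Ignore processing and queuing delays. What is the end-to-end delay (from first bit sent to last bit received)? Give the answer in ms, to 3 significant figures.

L = 64 × 8 = 512 bits.
Transmission delays (L/R per hop): 0.0146286, 0.000588506 ms; sum = 0.0152171 ms.
Propagation delays (d/s per hop): 120, 0.01995 ms; sum = 120.02 ms.
End-to-end = 120 ms.

120 ms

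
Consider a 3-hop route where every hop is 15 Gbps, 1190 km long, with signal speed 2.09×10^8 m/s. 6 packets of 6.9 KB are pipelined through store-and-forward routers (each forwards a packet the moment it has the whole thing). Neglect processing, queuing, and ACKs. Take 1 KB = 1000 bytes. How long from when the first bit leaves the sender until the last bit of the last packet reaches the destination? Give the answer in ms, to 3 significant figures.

17.1 ms

Per-hop transmission t_tx = L/R = 55200/15000000000 = 0.00368 ms.
Per-hop propagation t_prop = 1190000/209000000 = 5.69378 ms.
Pipeline fill: first packet needs 3·t_tx to clear all hops; remaining 5 packets each add one t_tx.
Total = (3+6-1)·t_tx + 3·t_prop = 8·0.00368 + 3·5.69378 = 17.1 ms.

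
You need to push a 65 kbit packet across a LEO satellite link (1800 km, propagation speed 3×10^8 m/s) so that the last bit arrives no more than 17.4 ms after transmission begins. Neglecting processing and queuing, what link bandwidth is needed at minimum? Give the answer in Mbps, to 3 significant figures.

5.70 Mbps

Propagation delay = 1800000 / 300000000 = 6 ms.
Transmission budget = 17.4 − 6 = 11.4 ms.
R ≥ L / t_tx = 65000 bits / 0.0114 s = 5.70 Mbps.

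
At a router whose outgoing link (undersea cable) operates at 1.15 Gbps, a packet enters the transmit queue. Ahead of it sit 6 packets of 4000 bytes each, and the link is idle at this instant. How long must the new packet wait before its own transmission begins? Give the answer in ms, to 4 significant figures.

Each queued packet: L/R = 32000/1150000000 = 0.0278261 ms.
6 queued → 0.166957 ms.
Queuing delay = 0.1670 ms.

0.1670 ms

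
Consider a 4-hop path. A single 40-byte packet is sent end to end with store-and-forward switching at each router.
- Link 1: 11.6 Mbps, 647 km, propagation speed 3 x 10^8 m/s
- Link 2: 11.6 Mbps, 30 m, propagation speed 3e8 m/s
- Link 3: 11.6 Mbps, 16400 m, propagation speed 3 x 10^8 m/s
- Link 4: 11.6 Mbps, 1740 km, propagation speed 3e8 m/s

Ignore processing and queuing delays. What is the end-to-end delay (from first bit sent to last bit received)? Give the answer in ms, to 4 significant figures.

8.122 ms

L = 40 × 8 = 320 bits.
Transmission delay per hop = L/R = 320/11600000 = 0.0275862 ms; 4 hops → 0.110345 ms.
Propagation delays (d/s per hop): 2.15667, 0.0001, 0.0546667, 5.8 ms; sum = 8.01143 ms.
End-to-end = 8.122 ms.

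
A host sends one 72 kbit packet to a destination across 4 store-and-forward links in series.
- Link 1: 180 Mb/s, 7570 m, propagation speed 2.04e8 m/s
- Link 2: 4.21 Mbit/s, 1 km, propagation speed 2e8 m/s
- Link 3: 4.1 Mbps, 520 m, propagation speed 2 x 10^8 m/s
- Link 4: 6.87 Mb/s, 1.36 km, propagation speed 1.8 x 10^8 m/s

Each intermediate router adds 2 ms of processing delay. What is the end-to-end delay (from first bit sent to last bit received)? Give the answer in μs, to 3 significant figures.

L = 72000 bits.
Transmission delays (L/R per hop): 400, 17102.1, 17561, 10480.3 μs; sum = 45543.5 μs.
Propagation delays (d/s per hop): 37.1078, 5, 2.6, 7.55556 μs; sum = 52.2634 μs.
Processing at 3 router(s): 3 × 2 ms = 6000 μs.
End-to-end = 51600 μs.

51600 μs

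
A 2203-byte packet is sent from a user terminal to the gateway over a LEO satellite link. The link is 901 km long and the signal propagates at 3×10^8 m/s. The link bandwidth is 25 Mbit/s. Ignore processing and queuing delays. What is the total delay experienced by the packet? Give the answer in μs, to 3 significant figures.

L = 2203 × 8 = 17624 bits.
Transmission delay = L/R = 17624 / 25000000 = 704.96 μs.
Propagation delay = d/s = 901000 m / 300000000 m/s = 3003.33 μs.
Total = 3710 μs.

3710 μs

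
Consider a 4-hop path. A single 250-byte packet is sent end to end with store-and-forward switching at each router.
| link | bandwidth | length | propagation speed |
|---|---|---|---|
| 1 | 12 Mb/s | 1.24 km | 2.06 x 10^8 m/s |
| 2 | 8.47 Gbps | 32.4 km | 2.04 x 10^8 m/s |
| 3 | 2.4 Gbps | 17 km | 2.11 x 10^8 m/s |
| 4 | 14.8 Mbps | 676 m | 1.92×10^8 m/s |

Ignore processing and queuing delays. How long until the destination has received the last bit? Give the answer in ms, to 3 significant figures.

L = 250 × 8 = 2000 bits.
Transmission delays (L/R per hop): 0.166667, 0.000236128, 0.000833333, 0.135135 ms; sum = 0.302871 ms.
Propagation delays (d/s per hop): 0.00601942, 0.158824, 0.0805687, 0.00352083 ms; sum = 0.248933 ms.
End-to-end = 0.552 ms.

0.552 ms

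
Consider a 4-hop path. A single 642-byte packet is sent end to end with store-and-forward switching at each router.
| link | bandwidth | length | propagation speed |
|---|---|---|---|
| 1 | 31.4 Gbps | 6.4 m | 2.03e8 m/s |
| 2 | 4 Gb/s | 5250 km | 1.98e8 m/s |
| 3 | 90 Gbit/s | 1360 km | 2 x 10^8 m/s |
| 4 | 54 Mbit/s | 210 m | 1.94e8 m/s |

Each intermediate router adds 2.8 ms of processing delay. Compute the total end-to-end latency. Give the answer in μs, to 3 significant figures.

L = 642 × 8 = 5136 bits.
Transmission delays (L/R per hop): 0.163567, 1.284, 0.0570667, 95.1111 μs; sum = 96.6157 μs.
Propagation delays (d/s per hop): 0.0315271, 26515.2, 6800, 1.08247 μs; sum = 33316.3 μs.
Processing at 3 router(s): 3 × 2.8 ms = 8400 μs.
End-to-end = 41800 μs.

41800 μs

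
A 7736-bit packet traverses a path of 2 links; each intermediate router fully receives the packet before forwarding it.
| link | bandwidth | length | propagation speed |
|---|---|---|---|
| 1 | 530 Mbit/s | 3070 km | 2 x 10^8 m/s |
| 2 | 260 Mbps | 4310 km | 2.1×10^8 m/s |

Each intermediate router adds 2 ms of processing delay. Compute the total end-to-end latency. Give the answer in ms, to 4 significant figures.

Transmission delays (L/R per hop): 0.0145962, 0.0297538 ms; sum = 0.0443501 ms.
Propagation delays (d/s per hop): 15.35, 20.5238 ms; sum = 35.8738 ms.
Processing at 1 router(s): 1 × 2 ms = 2 ms.
End-to-end = 37.92 ms.

37.92 ms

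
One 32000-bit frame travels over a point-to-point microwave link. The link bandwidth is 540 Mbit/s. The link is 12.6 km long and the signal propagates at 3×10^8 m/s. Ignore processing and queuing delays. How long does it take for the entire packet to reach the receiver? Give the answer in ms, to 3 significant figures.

Transmission delay = L/R = 32000 / 540000000 = 0.0592593 ms.
Propagation delay = d/s = 12600 m / 300000000 m/s = 0.042 ms.
Total = 0.101 ms.

0.101 ms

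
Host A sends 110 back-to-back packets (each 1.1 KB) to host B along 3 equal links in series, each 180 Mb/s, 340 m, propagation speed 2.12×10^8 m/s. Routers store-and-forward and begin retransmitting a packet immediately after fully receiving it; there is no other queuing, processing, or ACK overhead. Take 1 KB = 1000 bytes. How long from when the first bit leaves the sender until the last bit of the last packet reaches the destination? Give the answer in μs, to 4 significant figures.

Per-hop transmission t_tx = L/R = 8800/180000000 = 48.8889 μs.
Per-hop propagation t_prop = 340/212000000 = 1.60377 μs.
Pipeline fill: first packet needs 3·t_tx to clear all hops; remaining 109 packets each add one t_tx.
Total = (3+110-1)·t_tx + 3·t_prop = 112·48.8889 + 3·1.60377 = 5480 μs.

5480 μs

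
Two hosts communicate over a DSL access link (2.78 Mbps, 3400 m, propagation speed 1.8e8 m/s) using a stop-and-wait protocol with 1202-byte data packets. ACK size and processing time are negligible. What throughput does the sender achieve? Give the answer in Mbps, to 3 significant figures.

t_tx = L/R = 9616/2780000 = 0.00345899 s.
t_prop = 3400/180000000 = 1.88889e-05 s; RTT = 3.77778e-05 s.
Cycle = t_tx + RTT = 0.00349677 s.
Throughput = L / cycle = 9616 / 0.00349677 = 2.75 Mbps.

2.75 Mbps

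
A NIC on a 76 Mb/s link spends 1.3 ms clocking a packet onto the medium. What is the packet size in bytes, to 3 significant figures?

L = R × t_tx = 76000000 b/s × 0.0013 s = 98800 bits.
In bytes: 98800 / 8 = 12400 bytes.

12400 bytes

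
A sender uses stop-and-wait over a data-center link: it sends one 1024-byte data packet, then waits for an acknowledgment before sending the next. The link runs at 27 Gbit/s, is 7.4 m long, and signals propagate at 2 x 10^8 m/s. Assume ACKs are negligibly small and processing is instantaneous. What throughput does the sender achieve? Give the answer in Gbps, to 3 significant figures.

21.7 Gbps

t_tx = L/R = 8192/27000000000 = 3.03407e-07 s.
t_prop = 7.4/200000000 = 3.7e-08 s; RTT = 7.4e-08 s.
Cycle = t_tx + RTT = 3.77407e-07 s.
Throughput = L / cycle = 8192 / 3.77407e-07 = 21.7 Gbps.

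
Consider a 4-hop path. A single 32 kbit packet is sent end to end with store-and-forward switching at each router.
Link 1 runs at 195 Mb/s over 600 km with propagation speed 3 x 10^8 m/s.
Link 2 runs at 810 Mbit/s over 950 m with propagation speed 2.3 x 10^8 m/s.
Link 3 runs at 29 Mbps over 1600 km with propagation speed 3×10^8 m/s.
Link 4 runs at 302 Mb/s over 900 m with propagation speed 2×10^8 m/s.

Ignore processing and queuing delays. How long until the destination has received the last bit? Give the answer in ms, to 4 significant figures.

8.755 ms

L = 32000 bits.
Transmission delays (L/R per hop): 0.164103, 0.0395062, 1.10345, 0.10596 ms; sum = 1.41302 ms.
Propagation delays (d/s per hop): 2, 0.00413043, 5.33333, 0.0045 ms; sum = 7.34196 ms.
End-to-end = 8.755 ms.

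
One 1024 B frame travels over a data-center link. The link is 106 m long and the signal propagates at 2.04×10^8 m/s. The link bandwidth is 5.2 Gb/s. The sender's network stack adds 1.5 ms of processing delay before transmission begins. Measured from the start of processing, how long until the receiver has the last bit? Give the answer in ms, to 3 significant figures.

1.50 ms

L = 1024 × 8 = 8192 bits.
Transmission delay = L/R = 8192 / 5200000000 = 0.00157538 ms.
Propagation delay = d/s = 106 m / 204000000 m/s = 0.000519608 ms.
Plus processing delay 1.5 ms = 1.5 ms.
Total = 1.50 ms.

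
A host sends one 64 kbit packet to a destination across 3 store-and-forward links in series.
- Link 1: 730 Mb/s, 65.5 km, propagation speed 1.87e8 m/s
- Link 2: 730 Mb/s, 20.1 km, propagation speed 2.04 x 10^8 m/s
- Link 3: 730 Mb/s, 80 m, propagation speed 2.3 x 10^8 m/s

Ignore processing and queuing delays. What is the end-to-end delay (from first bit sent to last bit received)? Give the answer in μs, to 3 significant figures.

712 μs

L = 64000 bits.
Transmission delay per hop = L/R = 64000/730000000 = 87.6712 μs; 3 hops → 263.014 μs.
Propagation delays (d/s per hop): 350.267, 98.5294, 0.347826 μs; sum = 449.145 μs.
End-to-end = 712 μs.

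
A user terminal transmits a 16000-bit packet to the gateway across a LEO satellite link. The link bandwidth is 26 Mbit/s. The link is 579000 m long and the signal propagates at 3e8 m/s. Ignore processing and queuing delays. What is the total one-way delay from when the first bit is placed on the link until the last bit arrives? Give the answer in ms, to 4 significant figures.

Transmission delay = L/R = 16000 / 26000000 = 0.615385 ms.
Propagation delay = d/s = 579000 m / 300000000 m/s = 1.93 ms.
Total = 2.545 ms.

2.545 ms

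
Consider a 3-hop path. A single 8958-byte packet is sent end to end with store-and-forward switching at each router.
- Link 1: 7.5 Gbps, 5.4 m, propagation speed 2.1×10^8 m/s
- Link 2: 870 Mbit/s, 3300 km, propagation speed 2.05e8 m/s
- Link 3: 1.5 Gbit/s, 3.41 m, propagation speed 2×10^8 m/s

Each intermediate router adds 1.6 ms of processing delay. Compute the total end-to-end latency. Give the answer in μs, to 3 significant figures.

L = 8958 × 8 = 71664 bits.
Transmission delays (L/R per hop): 9.5552, 82.3724, 47.776 μs; sum = 139.704 μs.
Propagation delays (d/s per hop): 0.0257143, 16097.6, 0.01705 μs; sum = 16097.6 μs.
Processing at 2 router(s): 2 × 1.6 ms = 3200 μs.
End-to-end = 19400 μs.

19400 μs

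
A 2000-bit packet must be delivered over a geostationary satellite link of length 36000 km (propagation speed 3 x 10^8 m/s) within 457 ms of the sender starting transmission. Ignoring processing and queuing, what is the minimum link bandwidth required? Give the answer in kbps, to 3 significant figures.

5.93 kbps

Propagation delay = 36000000 / 300000000 = 120 ms.
Transmission budget = 457 − 120 = 337 ms.
R ≥ L / t_tx = 2000 bits / 0.337 s = 5.93 kbps.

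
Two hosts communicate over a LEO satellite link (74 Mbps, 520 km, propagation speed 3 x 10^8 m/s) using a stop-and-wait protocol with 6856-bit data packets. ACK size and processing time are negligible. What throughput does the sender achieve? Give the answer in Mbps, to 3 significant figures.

t_tx = L/R = 6856/74000000 = 9.26486e-05 s.
t_prop = 520000/300000000 = 0.00173333 s; RTT = 0.00346667 s.
Cycle = t_tx + RTT = 0.00355932 s.
Throughput = L / cycle = 6856 / 0.00355932 = 1.93 Mbps.

1.93 Mbps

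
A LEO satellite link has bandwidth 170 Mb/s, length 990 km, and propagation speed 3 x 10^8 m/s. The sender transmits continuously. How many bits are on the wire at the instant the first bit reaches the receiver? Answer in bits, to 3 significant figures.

561000 bits

Propagation delay = 990000 / 300000000 = 0.0033 s.
BDP = R × t_prop = 170000000 × 0.0033 = 561000 bits.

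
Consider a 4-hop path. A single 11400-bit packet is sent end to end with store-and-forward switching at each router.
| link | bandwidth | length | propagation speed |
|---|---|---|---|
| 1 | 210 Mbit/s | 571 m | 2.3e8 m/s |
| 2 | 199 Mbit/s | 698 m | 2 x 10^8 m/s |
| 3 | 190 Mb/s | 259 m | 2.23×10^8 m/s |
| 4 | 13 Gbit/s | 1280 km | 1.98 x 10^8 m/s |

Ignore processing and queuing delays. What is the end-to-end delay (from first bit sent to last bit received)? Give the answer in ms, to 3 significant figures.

6.64 ms

Transmission delays (L/R per hop): 0.0542857, 0.0572864, 0.06, 0.000876923 ms; sum = 0.172449 ms.
Propagation delays (d/s per hop): 0.00248261, 0.00349, 0.00116143, 6.46465 ms; sum = 6.47178 ms.
End-to-end = 6.64 ms.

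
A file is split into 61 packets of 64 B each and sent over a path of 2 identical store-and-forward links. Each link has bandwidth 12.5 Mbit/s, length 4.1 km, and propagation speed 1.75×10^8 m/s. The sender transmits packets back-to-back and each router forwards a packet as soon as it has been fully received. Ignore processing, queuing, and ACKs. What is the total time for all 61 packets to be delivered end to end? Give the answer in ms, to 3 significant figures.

Per-hop transmission t_tx = L/R = 512/12500000 = 0.04096 ms.
Per-hop propagation t_prop = 4100/175000000 = 0.0234286 ms.
Pipeline fill: first packet needs 2·t_tx to clear all hops; remaining 60 packets each add one t_tx.
Total = (2+61-1)·t_tx + 2·t_prop = 62·0.04096 + 2·0.0234286 = 2.59 ms.

2.59 ms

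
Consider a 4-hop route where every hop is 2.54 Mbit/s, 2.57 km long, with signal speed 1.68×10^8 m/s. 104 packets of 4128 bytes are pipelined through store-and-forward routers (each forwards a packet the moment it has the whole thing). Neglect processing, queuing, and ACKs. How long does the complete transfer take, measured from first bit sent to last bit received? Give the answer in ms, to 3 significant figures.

Per-hop transmission t_tx = L/R = 33024/2540000 = 13.0016 ms.
Per-hop propagation t_prop = 2570/168000000 = 0.0152976 ms.
Pipeline fill: first packet needs 4·t_tx to clear all hops; remaining 103 packets each add one t_tx.
Total = (4+104-1)·t_tx + 4·t_prop = 107·13.0016 + 4·0.0152976 = 1390 ms.

1390 ms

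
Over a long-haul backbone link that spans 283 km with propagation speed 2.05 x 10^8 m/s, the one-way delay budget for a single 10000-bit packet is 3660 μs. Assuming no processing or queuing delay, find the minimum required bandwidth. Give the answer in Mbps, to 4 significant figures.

4.387 Mbps

Propagation delay = 283000 / 2.05e+08 = 1380.49 μs.
Transmission budget = 3660 − 1380.49 = 2279.51 μs.
R ≥ L / t_tx = 10000 bits / 0.00227951 s = 4.387 Mbps.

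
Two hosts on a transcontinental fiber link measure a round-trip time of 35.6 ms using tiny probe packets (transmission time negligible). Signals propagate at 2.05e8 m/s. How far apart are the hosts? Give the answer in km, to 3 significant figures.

3650 km

One-way propagation = RTT/2 = 17.8 ms.
d = s × t = 2.05e+08 × 0.0178 = 3650 km.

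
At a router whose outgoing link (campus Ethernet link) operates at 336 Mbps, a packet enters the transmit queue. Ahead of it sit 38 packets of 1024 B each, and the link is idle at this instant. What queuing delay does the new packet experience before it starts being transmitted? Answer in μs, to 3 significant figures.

926 μs

Each queued packet: L/R = 8192/336000000 = 24.381 μs.
38 queued → 926.476 μs.
Queuing delay = 926 μs.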